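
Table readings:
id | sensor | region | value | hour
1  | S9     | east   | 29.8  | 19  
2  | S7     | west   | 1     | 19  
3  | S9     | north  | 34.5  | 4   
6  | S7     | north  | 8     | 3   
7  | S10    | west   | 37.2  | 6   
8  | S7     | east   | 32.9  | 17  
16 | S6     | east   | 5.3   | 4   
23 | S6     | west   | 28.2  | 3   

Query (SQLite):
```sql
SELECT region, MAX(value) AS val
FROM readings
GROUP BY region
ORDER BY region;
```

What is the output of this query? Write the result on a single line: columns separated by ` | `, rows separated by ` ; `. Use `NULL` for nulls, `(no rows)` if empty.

east | 32.9 ; north | 34.5 ; west | 37.2

Partition readings by region; compute MAX(value) within each group.
  east: ids {1, 8, 16} → MAX(value)=32.9
  north: ids {3, 6} → MAX(value)=34.5
  west: ids {2, 7, 23} → MAX(value)=37.2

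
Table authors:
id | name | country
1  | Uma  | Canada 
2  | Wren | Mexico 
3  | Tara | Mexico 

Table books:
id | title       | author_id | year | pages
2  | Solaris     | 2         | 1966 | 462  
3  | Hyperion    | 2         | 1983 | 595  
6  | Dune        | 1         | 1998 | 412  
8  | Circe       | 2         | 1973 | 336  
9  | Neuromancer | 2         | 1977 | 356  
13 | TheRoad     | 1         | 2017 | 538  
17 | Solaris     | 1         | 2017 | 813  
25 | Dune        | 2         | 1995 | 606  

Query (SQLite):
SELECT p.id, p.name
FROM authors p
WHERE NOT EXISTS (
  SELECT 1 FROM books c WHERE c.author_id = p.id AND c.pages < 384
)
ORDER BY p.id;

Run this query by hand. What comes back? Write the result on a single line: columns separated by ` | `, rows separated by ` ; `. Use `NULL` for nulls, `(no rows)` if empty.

1 | Uma ; 3 | Tara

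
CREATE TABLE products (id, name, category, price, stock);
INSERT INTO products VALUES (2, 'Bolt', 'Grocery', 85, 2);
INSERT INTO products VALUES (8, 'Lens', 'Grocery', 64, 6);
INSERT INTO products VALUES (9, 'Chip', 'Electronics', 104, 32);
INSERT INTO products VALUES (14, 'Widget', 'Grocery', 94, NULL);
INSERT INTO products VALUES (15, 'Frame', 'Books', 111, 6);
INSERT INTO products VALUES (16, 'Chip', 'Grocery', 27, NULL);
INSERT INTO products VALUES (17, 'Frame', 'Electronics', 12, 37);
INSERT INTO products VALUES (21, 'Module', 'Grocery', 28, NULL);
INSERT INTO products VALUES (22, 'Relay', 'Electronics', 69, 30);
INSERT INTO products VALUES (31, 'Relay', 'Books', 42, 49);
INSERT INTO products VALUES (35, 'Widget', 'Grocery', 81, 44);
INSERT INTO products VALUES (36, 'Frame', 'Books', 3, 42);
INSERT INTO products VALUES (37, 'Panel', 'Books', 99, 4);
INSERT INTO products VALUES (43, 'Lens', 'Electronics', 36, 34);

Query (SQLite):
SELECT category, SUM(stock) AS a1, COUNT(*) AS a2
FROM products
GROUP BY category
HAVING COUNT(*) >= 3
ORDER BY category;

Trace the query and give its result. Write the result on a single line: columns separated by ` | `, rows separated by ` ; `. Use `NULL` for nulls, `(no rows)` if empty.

Group products by category.
Per group compute: SUM(stock), COUNT(*).
HAVING: drop groups with fewer than 3 rows.
  Books: ids {15, 31, 36, 37} → SUM(stock)=101, COUNT(*)=4
  Electronics: ids {9, 17, 22, 43} → SUM(stock)=133, COUNT(*)=4
  Grocery: ids {2, 8, 14, 16, 21, 35} → SUM(stock)=52, COUNT(*)=6

Books | 101 | 4 ; Electronics | 133 | 4 ; Grocery | 52 | 6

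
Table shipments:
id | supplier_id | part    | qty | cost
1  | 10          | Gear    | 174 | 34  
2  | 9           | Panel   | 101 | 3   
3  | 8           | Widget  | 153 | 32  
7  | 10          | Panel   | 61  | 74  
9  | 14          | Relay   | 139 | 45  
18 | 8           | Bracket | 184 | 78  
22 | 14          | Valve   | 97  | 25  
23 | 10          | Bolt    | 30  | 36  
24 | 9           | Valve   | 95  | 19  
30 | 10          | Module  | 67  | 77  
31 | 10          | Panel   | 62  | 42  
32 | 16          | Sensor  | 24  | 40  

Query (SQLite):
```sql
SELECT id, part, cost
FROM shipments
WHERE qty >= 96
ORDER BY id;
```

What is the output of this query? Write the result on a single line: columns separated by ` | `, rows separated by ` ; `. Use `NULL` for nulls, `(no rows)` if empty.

qty >= 96: ids {1, 2, 3, 9, 18, 22}

1 | Gear | 34 ; 2 | Panel | 3 ; 3 | Widget | 32 ; 9 | Relay | 45 ; 18 | Bracket | 78 ; 22 | Valve | 25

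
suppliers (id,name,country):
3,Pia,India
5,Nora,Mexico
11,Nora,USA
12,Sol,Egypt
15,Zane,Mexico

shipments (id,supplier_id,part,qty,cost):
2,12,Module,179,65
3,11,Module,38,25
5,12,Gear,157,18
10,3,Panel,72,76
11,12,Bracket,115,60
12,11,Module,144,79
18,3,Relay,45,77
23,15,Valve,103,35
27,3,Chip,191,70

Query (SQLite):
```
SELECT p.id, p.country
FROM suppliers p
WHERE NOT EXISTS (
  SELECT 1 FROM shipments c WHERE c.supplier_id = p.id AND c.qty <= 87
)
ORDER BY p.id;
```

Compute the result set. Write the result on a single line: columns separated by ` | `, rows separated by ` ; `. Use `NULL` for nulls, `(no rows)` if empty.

5 | Mexico ; 12 | Egypt ; 15 | Mexico

For each suppliers row, check whether any shipments with matching supplier_id has qty <= 87.
Keep rows where that is false.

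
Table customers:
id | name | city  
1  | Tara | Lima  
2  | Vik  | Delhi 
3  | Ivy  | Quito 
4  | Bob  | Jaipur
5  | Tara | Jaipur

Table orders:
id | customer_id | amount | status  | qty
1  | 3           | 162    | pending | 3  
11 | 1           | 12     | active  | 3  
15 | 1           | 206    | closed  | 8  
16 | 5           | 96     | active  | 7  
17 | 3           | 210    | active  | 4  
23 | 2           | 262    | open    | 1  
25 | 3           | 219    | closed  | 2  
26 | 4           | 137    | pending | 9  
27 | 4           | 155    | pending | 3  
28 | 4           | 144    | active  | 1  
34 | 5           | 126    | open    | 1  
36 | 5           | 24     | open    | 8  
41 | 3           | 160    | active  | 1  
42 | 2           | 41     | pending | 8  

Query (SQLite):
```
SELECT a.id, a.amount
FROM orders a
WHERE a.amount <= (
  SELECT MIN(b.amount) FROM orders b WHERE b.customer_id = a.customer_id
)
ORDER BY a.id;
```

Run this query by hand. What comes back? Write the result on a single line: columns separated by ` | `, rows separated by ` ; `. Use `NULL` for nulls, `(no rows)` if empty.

For each orders row a, compute MIN(amount) over rows sharing a.customer_id.
Keep row a if a.amount <= that per-group MIN.
  customer_id=1: MIN(amount) = 12
  customer_id=2: MIN(amount) = 41
  customer_id=3: MIN(amount) = 160
  customer_id=4: MIN(amount) = 137
  customer_id=5: MIN(amount) = 24

11 | 12 ; 26 | 137 ; 36 | 24 ; 41 | 160 ; 42 | 41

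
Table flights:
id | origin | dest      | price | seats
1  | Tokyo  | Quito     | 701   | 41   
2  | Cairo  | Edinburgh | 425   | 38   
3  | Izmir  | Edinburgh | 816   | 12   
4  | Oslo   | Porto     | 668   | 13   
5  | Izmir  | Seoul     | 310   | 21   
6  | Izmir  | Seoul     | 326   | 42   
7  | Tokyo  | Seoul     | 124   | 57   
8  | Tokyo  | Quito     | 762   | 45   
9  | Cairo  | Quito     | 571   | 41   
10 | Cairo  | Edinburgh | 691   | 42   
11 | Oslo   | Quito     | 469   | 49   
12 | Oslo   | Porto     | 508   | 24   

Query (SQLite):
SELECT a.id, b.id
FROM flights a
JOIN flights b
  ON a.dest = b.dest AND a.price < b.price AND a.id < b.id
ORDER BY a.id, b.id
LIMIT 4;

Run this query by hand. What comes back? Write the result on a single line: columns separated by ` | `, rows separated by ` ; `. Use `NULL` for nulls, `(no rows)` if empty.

1 | 8 ; 2 | 3 ; 2 | 10 ; 5 | 6

Pairs (a,b) with same dest, a.price < b.price, a.id < b.id.
dest groups: Edinburgh:{2,3,10} Porto:{4,12} Quito:{1,8,9,11} Seoul:{5,6,7}
Ordered by (a.id, b.id); first 4.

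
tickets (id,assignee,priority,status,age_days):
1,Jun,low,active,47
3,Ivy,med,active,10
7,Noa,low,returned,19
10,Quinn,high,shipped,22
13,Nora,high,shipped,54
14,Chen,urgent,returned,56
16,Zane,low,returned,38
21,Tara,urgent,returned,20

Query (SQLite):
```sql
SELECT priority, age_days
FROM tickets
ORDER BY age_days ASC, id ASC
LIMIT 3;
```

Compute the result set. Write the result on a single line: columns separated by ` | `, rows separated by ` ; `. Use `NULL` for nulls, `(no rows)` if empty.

med | 10 ; low | 19 ; urgent | 20

Sort by age_days asc, tiebreak id asc: (10, id=3), (19, id=7), (20, id=21), (22, id=10), (38, id=16), (47, id=1) …. Take first 3.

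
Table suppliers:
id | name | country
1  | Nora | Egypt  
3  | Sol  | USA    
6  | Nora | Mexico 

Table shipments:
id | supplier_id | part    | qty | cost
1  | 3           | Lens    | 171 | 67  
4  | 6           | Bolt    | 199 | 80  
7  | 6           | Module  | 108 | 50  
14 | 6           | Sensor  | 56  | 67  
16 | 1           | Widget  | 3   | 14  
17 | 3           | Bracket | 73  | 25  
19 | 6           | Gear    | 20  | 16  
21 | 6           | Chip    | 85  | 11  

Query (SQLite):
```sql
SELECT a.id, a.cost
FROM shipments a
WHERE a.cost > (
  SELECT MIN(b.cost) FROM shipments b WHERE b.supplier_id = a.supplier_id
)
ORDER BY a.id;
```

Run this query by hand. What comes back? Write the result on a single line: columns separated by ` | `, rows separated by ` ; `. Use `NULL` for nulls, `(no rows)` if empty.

For each shipments row a, compute MIN(cost) over rows sharing a.supplier_id.
Keep row a if a.cost > that per-group MIN.
  supplier_id=1: MIN(cost) = 14
  supplier_id=3: MIN(cost) = 25
  supplier_id=6: MIN(cost) = 11

1 | 67 ; 4 | 80 ; 7 | 50 ; 14 | 67 ; 19 | 16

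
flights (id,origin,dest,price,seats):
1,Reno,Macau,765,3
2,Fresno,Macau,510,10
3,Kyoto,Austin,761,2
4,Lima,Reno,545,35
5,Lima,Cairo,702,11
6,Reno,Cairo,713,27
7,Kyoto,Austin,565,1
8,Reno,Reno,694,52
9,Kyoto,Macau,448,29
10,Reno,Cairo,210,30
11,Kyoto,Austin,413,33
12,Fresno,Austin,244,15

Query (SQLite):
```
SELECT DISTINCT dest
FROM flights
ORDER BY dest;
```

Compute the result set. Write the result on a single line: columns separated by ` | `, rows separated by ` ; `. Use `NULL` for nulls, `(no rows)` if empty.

Collect distinct dest values from flights.

Austin ; Cairo ; Macau ; Reno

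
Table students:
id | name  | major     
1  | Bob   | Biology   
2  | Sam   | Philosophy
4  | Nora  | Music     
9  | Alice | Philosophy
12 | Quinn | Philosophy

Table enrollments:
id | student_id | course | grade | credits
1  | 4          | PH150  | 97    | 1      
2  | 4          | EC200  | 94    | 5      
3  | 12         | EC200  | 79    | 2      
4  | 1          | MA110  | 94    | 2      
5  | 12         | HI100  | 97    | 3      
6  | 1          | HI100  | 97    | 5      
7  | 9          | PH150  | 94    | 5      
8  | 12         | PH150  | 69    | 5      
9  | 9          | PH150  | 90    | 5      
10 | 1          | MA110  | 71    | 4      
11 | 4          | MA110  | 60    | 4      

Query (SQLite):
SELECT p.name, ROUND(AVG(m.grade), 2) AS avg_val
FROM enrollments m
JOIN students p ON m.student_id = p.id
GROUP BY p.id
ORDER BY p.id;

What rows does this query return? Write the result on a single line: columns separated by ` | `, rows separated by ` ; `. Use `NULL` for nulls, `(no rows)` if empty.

Bob | 87.33 ; Nora | 83.67 ; Alice | 92 ; Quinn | 81.67

Join each enrollments row to its students via student_id.
Group joined rows by students.id; compute ROUND(AVG(m.grade), 2) per group.
  1: ids {4, 6, 10} → ROUND(AVG(m.grade), 2)=87.33
  4: ids {1, 2, 11} → ROUND(AVG(m.grade), 2)=83.67
  9: ids {7, 9} → ROUND(AVG(m.grade), 2)=92
  12: ids {3, 5, 8} → ROUND(AVG(m.grade), 2)=81.67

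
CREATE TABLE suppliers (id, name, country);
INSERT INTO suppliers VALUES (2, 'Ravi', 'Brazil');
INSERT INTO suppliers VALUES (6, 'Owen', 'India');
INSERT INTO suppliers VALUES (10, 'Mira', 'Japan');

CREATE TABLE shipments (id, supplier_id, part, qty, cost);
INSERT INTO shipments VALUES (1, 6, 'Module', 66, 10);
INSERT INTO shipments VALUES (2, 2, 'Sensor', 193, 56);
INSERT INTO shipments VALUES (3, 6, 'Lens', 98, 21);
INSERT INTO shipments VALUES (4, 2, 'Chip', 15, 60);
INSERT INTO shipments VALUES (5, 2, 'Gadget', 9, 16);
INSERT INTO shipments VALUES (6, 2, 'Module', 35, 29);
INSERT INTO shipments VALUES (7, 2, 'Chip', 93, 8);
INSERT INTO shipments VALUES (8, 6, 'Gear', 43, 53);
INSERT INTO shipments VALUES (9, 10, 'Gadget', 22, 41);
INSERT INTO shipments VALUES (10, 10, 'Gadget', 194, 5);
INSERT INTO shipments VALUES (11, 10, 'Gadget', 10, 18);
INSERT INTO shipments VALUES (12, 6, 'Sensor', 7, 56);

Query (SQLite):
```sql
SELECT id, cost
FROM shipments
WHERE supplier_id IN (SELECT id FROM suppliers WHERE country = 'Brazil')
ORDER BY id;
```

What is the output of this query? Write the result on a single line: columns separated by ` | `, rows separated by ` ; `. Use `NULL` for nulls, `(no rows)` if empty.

Inner query: suppliers.id where country = 'Brazil'.
Outer: keep shipments rows whose supplier_id is in that set.
Inner query → {2}

2 | 56 ; 4 | 60 ; 5 | 16 ; 6 | 29 ; 7 | 8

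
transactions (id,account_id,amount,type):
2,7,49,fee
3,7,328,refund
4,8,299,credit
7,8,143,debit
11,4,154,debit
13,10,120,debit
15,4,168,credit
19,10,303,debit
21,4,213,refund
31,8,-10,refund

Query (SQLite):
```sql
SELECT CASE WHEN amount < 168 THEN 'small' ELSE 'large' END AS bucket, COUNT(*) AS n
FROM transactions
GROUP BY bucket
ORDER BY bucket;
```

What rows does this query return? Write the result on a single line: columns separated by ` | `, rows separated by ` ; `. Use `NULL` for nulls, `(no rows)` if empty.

large | 5 ; small | 5

Bucket rows by amount < 168 → 'small' else 'large'; count each bucket.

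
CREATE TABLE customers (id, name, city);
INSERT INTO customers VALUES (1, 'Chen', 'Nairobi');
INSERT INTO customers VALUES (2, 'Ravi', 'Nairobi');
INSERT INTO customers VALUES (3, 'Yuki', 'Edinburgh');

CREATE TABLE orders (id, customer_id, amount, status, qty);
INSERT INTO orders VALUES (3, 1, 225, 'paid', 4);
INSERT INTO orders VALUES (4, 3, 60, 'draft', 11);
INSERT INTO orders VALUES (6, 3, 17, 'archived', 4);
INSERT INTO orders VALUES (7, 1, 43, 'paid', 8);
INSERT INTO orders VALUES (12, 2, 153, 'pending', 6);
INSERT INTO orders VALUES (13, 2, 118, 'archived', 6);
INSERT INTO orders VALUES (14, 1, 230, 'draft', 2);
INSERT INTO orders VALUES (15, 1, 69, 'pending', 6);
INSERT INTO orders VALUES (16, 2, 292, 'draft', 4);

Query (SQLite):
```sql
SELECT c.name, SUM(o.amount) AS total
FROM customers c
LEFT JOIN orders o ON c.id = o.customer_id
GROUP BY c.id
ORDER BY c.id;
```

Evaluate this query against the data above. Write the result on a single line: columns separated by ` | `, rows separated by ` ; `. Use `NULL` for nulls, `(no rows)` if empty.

Chen | 567 ; Ravi | 563 ; Yuki | 77

LEFT JOIN keeps every customers row; unmatched ones get NULL for orders columns.
Group by customers.id and compute SUM(o.amount). SUM over an all-NULL group is NULL.
  1: ids {3, 7, 14, 15} → SUM(o.amount)=567
  2: ids {12, 13, 16} → SUM(o.amount)=563
  3: ids {4, 6} → SUM(o.amount)=77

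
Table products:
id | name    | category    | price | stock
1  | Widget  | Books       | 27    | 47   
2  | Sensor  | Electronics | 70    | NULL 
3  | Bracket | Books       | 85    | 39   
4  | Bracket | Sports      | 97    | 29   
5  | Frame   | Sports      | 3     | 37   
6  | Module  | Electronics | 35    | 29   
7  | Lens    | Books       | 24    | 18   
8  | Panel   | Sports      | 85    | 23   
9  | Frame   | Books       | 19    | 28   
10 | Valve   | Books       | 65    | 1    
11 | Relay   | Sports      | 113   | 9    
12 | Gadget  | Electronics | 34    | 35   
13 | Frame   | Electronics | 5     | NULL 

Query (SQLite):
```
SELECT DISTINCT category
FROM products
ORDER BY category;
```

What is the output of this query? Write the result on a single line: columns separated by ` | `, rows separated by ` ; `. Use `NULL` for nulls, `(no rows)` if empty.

Books ; Electronics ; Sports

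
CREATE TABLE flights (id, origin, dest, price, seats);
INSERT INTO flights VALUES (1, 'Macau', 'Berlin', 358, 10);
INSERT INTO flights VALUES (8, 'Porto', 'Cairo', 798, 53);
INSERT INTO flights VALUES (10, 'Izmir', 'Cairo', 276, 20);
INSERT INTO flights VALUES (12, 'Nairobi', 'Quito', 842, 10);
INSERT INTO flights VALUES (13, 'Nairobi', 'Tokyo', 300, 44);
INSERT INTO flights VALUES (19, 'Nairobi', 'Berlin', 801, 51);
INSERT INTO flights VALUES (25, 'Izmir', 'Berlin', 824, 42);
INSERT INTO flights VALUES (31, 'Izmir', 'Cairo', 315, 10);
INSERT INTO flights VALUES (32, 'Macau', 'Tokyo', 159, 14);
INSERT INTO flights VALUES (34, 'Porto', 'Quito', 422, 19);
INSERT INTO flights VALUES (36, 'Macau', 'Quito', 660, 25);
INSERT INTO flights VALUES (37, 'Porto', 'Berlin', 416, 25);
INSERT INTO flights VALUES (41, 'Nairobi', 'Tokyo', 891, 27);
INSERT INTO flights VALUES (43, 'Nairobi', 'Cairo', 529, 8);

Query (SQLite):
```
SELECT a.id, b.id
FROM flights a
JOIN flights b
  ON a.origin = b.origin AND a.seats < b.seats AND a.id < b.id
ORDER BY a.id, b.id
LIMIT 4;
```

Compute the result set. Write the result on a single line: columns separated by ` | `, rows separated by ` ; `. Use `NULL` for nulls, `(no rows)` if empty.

1 | 32 ; 1 | 36 ; 10 | 25 ; 12 | 13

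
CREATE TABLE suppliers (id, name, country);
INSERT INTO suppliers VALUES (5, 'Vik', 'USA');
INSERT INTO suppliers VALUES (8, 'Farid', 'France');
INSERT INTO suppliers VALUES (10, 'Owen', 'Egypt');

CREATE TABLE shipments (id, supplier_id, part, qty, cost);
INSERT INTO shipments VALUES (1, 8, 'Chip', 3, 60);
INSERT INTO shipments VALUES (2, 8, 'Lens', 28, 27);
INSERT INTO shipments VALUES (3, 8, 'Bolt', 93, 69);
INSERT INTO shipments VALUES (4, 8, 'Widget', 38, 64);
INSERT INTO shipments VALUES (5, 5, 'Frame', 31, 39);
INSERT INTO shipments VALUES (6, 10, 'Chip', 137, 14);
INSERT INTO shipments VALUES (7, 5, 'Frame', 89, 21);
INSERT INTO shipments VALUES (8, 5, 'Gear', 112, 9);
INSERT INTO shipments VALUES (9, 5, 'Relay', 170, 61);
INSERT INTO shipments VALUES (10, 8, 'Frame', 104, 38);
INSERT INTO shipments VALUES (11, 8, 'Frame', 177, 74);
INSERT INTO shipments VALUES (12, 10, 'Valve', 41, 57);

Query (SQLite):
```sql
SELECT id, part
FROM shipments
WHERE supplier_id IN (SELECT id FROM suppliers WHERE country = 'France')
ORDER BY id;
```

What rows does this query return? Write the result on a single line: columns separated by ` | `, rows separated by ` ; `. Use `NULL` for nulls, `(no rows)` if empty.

Inner query: suppliers.id where country = 'France'.
Outer: keep shipments rows whose supplier_id is in that set.
Inner query → {8}

1 | Chip ; 2 | Lens ; 3 | Bolt ; 4 | Widget ; 10 | Frame ; 11 | Frame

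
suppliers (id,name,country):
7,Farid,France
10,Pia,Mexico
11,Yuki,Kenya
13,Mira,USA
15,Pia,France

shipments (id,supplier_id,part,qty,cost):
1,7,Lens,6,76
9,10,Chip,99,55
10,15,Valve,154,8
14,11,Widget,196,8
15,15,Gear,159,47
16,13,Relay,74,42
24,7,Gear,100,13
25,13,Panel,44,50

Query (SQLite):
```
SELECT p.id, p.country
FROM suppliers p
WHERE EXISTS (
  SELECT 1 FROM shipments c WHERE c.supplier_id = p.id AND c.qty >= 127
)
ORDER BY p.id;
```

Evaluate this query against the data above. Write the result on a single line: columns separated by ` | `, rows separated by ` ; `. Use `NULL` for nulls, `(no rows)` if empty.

11 | Kenya ; 15 | France

For each suppliers row, check whether any shipments with matching supplier_id has qty >= 127.
Keep rows where that is true.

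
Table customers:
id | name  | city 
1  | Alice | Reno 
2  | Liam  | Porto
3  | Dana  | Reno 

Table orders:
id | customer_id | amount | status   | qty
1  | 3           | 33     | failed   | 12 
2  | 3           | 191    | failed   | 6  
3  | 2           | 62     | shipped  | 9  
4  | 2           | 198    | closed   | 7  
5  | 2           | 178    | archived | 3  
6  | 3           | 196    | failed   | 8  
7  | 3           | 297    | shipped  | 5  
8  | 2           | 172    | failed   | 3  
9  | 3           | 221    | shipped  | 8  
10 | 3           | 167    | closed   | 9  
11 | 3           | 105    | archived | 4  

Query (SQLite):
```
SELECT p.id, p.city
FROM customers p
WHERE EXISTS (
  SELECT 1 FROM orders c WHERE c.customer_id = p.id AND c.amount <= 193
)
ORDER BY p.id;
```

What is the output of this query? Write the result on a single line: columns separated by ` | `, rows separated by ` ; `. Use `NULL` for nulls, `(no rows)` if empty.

2 | Porto ; 3 | Reno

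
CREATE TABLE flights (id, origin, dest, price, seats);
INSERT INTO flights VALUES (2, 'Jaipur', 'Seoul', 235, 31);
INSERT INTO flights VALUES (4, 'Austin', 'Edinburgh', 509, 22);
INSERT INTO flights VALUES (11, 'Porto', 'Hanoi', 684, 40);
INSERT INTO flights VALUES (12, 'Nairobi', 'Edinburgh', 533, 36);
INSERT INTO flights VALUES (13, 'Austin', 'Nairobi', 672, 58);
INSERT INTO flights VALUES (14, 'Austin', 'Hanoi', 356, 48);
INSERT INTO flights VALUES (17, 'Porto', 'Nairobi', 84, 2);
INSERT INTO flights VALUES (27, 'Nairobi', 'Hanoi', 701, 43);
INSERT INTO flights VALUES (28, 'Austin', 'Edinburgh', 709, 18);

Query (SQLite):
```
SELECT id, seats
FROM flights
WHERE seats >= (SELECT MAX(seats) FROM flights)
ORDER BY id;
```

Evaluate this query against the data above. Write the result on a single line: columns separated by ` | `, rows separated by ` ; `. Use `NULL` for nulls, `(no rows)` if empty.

13 | 58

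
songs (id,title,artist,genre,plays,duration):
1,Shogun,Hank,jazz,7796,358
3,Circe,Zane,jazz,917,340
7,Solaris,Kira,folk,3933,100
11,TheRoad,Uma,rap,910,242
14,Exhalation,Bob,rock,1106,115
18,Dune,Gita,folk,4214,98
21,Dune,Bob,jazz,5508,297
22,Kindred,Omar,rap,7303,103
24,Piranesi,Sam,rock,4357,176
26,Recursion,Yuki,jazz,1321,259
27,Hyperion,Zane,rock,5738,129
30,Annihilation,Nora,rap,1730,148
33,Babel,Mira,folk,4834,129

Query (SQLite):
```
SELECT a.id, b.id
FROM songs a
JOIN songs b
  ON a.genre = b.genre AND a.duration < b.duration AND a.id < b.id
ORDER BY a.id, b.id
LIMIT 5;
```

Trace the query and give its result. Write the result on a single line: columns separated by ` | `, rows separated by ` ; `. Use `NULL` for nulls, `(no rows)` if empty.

Pairs (a,b) with same genre, a.duration < b.duration, a.id < b.id.
genre groups: folk:{7,18,33} jazz:{1,3,21,26} rap:{11,22,30} rock:{14,24,27}
Ordered by (a.id, b.id); first 5.

7 | 33 ; 14 | 24 ; 14 | 27 ; 18 | 33 ; 22 | 30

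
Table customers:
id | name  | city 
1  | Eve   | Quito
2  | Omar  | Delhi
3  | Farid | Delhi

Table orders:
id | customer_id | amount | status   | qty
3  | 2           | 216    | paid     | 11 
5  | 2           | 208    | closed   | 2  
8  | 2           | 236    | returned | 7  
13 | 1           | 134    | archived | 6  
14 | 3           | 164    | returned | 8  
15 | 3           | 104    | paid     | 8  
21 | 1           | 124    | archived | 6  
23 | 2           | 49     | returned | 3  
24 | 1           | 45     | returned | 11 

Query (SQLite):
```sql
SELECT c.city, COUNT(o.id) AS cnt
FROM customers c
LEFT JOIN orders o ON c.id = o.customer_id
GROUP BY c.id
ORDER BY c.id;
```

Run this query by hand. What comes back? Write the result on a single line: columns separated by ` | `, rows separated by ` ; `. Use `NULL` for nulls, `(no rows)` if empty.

Quito | 3 ; Delhi | 4 ; Delhi | 2

LEFT JOIN keeps every customers row; unmatched ones get NULL for orders columns.
Group by customers.id and compute COUNT(o.id). COUNT(col) of an all-NULL group is 0.
  1: ids {13, 21, 24} → COUNT(o.id)=3
  2: ids {3, 5, 8, 23} → COUNT(o.id)=4
  3: ids {14, 15} → COUNT(o.id)=2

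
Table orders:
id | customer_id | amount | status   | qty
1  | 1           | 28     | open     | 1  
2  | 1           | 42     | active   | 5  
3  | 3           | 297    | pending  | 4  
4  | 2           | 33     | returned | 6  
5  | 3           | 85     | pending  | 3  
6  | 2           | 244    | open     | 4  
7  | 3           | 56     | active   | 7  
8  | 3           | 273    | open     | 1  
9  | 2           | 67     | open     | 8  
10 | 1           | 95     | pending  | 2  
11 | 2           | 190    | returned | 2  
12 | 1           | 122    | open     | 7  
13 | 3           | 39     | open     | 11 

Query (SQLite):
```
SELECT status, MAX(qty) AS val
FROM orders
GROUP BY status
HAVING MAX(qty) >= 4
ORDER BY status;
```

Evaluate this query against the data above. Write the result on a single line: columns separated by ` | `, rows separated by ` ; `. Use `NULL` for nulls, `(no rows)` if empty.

Partition orders by status; compute MAX(qty) within each group.
HAVING: keep groups where MAX(qty) >= 4.
  active: ids {2, 7} → MAX(qty)=7
  open: ids {1, 6, 8, 9, 12, 13} → MAX(qty)=11
  pending: ids {3, 5, 10} → MAX(qty)=4
  returned: ids {4, 11} → MAX(qty)=6

active | 7 ; open | 11 ; pending | 4 ; returned | 6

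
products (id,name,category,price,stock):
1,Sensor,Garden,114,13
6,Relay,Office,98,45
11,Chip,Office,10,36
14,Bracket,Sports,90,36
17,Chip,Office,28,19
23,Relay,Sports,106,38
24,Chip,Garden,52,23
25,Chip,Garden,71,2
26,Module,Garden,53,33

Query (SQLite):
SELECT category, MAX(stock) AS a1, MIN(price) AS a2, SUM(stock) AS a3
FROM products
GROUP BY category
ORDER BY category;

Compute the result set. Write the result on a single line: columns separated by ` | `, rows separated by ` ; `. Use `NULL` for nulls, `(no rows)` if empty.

Group products by category.
Per group compute: MAX(stock), MIN(price), SUM(stock).
  Garden: ids {1, 24, 25, 26} → MAX(stock)=33, MIN(price)=52, SUM(stock)=71
  Office: ids {6, 11, 17} → MAX(stock)=45, MIN(price)=10, SUM(stock)=100
  Sports: ids {14, 23} → MAX(stock)=38, MIN(price)=90, SUM(stock)=74

Garden | 33 | 52 | 71 ; Office | 45 | 10 | 100 ; Sports | 38 | 90 | 74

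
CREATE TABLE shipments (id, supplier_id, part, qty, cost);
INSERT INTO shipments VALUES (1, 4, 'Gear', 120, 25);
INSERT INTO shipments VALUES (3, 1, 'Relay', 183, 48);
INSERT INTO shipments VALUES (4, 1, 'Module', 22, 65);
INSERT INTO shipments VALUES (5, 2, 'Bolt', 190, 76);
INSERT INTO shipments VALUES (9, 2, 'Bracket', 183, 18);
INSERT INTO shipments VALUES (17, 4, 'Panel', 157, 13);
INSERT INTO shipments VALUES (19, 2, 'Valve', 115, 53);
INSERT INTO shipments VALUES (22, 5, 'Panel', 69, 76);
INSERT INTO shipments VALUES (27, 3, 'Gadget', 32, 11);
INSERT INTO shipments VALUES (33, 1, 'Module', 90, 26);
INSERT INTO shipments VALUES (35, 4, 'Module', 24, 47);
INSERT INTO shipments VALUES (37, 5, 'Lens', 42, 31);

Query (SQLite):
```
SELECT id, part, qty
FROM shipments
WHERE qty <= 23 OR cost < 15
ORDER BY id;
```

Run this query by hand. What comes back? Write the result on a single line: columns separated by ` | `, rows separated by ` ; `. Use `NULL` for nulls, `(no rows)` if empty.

4 | Module | 22 ; 17 | Panel | 157 ; 27 | Gadget | 32

qty <= 23: ids {4}
cost < 15: ids {17, 27}
Combine with OR.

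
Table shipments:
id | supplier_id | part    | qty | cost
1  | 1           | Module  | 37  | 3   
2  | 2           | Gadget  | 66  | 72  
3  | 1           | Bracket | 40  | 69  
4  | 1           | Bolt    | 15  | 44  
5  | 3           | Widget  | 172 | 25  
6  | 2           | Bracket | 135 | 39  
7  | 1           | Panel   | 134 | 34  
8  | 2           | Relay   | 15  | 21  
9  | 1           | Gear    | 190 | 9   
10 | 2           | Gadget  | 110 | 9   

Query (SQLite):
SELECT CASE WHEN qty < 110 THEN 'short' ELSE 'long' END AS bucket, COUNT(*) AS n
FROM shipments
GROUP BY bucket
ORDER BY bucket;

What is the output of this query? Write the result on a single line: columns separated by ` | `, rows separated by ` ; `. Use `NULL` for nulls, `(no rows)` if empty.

long | 5 ; short | 5

Bucket rows by qty < 110 → 'short' else 'long'; count each bucket.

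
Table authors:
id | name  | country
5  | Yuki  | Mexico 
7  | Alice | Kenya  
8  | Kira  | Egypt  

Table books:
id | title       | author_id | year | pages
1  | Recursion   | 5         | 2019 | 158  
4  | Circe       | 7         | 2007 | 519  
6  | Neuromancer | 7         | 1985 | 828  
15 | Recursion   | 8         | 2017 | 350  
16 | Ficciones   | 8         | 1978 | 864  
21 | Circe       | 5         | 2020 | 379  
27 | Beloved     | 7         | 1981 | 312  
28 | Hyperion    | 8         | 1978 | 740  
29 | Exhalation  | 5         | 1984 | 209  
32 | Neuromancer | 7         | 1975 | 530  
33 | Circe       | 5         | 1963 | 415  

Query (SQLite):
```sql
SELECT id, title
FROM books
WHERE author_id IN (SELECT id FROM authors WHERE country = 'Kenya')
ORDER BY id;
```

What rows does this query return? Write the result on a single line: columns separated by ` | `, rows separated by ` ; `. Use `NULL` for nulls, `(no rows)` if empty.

4 | Circe ; 6 | Neuromancer ; 27 | Beloved ; 32 | Neuromancer

Inner query: authors.id where country = 'Kenya'.
Outer: keep books rows whose author_id is in that set.
Inner query → {7}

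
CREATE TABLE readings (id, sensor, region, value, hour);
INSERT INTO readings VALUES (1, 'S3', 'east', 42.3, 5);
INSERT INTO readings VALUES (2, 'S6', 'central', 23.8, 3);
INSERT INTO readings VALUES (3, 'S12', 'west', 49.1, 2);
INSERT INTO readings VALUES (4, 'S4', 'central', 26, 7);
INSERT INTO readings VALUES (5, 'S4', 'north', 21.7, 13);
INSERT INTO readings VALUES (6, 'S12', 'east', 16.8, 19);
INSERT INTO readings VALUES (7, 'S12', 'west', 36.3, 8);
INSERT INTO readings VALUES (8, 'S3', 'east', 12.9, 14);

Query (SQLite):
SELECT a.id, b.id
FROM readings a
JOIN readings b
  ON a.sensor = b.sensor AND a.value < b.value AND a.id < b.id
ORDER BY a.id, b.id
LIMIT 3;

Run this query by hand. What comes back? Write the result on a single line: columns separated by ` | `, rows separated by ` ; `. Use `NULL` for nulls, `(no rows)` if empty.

6 | 7

Pairs (a,b) with same sensor, a.value < b.value, a.id < b.id.
sensor groups: S12:{3,6,7} S3:{1,8} S4:{4,5} S6:{2}
Ordered by (a.id, b.id); first 3.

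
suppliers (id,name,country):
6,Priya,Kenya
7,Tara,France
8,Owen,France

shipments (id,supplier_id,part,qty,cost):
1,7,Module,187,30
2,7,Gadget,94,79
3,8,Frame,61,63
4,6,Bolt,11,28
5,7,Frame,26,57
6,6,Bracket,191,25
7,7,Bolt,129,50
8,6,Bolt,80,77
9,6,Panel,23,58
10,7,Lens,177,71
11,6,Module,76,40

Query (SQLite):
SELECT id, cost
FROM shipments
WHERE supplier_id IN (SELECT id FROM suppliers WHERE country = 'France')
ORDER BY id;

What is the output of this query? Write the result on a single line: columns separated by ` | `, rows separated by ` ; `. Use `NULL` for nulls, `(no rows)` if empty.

1 | 30 ; 2 | 79 ; 3 | 63 ; 5 | 57 ; 7 | 50 ; 10 | 71

Inner query: suppliers.id where country = 'France'.
Outer: keep shipments rows whose supplier_id is in that set.
Inner query → {7, 8}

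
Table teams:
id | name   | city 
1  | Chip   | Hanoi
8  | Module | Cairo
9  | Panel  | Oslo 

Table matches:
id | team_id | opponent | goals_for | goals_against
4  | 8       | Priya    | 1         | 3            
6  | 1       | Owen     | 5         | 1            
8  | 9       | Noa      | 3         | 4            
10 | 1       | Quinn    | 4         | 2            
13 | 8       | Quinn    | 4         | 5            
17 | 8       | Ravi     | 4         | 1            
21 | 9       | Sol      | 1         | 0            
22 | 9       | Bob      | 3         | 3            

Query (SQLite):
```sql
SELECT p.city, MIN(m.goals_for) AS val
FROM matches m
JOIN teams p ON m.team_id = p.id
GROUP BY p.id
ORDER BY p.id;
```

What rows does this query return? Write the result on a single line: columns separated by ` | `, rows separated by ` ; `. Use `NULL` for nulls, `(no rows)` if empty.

Join each matches row to its teams via team_id.
Group joined rows by teams.id; compute MIN(m.goals_for) per group.
  1: ids {6, 10} → MIN(m.goals_for)=4
  8: ids {4, 13, 17} → MIN(m.goals_for)=1
  9: ids {8, 21, 22} → MIN(m.goals_for)=1

Hanoi | 4 ; Cairo | 1 ; Oslo | 1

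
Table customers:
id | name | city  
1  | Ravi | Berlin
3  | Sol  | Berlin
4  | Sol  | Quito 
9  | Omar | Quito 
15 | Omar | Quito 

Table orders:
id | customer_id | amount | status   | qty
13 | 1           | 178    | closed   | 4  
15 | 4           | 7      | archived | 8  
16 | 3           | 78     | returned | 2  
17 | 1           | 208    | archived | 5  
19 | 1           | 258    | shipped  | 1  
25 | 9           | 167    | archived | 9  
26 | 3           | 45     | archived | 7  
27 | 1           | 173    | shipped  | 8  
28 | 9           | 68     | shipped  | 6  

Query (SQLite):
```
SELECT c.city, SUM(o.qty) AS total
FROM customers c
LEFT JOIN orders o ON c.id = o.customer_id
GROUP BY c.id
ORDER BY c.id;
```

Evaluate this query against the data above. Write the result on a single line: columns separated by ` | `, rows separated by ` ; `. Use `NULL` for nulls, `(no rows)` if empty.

Berlin | 18 ; Berlin | 9 ; Quito | 8 ; Quito | 15 ; Quito | NULL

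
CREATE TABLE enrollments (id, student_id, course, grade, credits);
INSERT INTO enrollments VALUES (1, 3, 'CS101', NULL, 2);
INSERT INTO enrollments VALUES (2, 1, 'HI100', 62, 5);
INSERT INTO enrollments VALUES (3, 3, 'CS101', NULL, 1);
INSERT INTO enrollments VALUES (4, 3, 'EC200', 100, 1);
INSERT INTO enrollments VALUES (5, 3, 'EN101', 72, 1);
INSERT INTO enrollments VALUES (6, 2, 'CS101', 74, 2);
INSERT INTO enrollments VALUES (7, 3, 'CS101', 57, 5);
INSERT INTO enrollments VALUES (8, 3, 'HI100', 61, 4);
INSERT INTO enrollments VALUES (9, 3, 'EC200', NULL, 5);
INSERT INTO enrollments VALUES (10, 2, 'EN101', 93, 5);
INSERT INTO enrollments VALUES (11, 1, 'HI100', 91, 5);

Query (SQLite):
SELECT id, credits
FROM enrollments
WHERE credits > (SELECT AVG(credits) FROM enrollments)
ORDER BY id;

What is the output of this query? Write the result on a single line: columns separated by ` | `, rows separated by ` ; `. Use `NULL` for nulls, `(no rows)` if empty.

Scalar subquery: AVG(credits) over all enrollments rows = 3.272727 (≈; comparison uses full precision).
Keep rows where credits > that value.

2 | 5 ; 7 | 5 ; 8 | 4 ; 9 | 5 ; 10 | 5 ; 11 | 5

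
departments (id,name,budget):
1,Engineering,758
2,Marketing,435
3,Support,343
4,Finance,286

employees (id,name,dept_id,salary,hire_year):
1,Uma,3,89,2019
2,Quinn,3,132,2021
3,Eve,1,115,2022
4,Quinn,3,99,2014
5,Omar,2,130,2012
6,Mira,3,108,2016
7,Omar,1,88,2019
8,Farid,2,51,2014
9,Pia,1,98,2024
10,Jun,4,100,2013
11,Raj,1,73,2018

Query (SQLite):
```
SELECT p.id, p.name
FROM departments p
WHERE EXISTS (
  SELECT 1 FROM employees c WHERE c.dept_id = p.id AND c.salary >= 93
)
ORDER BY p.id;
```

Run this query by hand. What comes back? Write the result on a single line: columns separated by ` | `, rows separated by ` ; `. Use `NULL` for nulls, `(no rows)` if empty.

1 | Engineering ; 2 | Marketing ; 3 | Support ; 4 | Finance

For each departments row, check whether any employees with matching dept_id has salary >= 93.
Keep rows where that is true.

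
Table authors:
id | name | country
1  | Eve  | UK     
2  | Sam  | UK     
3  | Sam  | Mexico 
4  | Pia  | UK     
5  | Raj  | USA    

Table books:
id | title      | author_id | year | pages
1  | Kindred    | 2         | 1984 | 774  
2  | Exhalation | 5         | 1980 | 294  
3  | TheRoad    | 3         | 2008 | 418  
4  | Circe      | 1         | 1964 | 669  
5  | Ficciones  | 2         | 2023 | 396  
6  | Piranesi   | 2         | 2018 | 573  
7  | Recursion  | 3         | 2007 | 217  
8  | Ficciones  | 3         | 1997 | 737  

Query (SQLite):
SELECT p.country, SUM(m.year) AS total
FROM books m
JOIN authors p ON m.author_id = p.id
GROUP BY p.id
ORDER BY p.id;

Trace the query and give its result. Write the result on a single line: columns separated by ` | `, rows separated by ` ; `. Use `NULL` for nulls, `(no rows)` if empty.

UK | 1964 ; UK | 6025 ; Mexico | 6012 ; USA | 1980

Join each books row to its authors via author_id.
Group joined rows by authors.id; compute SUM(m.year) per group.
  1: ids {4} → SUM(m.year)=1964
  2: ids {1, 5, 6} → SUM(m.year)=6025
  3: ids {3, 7, 8} → SUM(m.year)=6012
  5: ids {2} → SUM(m.year)=1980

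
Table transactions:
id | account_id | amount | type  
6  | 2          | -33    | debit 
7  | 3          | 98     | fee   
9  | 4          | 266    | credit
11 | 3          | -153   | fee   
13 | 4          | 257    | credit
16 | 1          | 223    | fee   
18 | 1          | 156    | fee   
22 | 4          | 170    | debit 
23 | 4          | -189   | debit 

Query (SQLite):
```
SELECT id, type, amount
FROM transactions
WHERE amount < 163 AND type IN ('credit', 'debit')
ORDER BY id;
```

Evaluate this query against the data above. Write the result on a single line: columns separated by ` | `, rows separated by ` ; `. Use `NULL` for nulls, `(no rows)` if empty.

6 | debit | -33 ; 23 | debit | -189

amount < 163: ids {6, 7, 11, 18, 23}
type IN ('credit', 'debit'): ids {6, 9, 13, 22, 23}
Combine with AND.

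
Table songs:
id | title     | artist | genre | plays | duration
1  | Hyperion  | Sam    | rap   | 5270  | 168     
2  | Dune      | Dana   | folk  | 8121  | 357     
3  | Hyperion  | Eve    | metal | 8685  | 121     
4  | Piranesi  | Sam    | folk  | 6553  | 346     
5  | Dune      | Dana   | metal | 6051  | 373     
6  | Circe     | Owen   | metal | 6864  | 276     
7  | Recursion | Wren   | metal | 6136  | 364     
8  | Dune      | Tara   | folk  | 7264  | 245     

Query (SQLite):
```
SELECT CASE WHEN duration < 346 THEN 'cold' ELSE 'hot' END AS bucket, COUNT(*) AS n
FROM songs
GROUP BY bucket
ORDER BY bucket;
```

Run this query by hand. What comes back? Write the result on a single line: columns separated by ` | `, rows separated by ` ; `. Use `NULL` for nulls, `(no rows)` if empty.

Bucket rows by duration < 346 → 'cold' else 'hot'; count each bucket.

cold | 4 ; hot | 4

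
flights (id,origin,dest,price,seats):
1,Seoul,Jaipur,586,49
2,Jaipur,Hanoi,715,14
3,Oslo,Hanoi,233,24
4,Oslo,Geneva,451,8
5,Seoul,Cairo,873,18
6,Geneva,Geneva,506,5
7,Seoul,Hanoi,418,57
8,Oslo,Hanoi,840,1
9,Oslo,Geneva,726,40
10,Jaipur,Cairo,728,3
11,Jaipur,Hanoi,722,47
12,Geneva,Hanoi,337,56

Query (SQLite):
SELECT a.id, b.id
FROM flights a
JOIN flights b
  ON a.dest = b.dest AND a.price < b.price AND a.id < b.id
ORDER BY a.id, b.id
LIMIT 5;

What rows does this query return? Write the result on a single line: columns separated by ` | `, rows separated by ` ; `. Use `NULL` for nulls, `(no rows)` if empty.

2 | 8 ; 2 | 11 ; 3 | 7 ; 3 | 8 ; 3 | 11

Pairs (a,b) with same dest, a.price < b.price, a.id < b.id.
dest groups: Cairo:{5,10} Geneva:{4,6,9} Hanoi:{2,3,7,8,11,12} Jaipur:{1}
Ordered by (a.id, b.id); first 5.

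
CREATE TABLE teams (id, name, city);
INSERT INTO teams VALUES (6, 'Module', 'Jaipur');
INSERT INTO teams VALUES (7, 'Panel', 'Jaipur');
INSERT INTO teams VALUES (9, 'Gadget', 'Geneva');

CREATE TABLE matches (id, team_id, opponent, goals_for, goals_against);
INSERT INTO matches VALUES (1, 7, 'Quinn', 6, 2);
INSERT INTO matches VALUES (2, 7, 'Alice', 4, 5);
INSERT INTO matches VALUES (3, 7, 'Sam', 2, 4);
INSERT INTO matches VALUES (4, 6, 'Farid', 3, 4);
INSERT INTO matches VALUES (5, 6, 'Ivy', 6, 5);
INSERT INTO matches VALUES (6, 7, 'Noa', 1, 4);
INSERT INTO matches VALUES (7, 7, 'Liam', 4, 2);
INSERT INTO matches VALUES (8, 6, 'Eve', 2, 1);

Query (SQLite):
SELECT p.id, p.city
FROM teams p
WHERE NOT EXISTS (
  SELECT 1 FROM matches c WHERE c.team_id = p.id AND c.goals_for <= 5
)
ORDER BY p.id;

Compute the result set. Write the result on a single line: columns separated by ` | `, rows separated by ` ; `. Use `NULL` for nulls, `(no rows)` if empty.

9 | Geneva

For each teams row, check whether any matches with matching team_id has goals_for <= 5.
Keep rows where that is false.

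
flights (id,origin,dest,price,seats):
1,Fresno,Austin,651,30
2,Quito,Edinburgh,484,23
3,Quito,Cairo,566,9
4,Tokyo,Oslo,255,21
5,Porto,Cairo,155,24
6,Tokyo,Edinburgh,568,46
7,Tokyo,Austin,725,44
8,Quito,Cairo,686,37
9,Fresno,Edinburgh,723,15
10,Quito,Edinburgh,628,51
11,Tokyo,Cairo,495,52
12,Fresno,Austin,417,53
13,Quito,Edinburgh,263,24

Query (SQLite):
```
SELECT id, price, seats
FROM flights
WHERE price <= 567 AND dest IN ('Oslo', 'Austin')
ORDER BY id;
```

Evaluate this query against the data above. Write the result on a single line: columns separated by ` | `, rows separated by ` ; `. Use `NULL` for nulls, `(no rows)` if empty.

4 | 255 | 21 ; 12 | 417 | 53

price <= 567: ids {2, 3, 4, 5, 11, 12, 13}
dest IN ('Oslo', 'Austin'): ids {1, 4, 7, 12}
Combine with AND.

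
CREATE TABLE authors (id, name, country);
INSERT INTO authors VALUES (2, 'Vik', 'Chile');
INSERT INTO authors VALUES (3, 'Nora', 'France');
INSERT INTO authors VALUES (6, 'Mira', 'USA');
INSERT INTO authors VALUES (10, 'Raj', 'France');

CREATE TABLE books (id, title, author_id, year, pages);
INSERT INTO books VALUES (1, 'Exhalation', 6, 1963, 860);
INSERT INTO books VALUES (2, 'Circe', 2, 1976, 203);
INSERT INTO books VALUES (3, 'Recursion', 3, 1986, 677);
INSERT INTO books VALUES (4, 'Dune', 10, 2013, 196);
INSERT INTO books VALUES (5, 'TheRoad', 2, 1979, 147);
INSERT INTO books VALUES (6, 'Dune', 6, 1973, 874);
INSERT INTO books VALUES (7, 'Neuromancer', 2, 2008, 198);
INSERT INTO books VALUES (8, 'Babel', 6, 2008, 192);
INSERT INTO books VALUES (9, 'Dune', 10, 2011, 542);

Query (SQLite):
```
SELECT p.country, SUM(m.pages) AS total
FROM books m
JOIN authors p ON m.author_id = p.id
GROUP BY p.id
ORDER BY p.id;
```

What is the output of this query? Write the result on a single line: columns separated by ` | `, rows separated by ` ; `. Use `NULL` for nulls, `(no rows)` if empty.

Chile | 548 ; France | 677 ; USA | 1926 ; France | 738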